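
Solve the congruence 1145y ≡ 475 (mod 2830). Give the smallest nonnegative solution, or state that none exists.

gcd(2830, 1145) = 5.
5 divides 475, so solutions exist.
By Bézout, 1145×(131) + 2830×(-53) = 5.
So 1145×(131) ≡ 5 (mod 2830); multiply by 95: y ≡ 12445 (mod 566).
Smallest nonnegative: y = 12445 mod 566 = 559.

559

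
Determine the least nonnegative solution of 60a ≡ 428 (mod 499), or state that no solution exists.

240

gcd(499, 60):
  499 = 8*60 + 19
  60 = 3*19 + 3
  19 = 6*3 + 1
  3 = 3*1
so gcd(499, 60) = 1.
1 divides 428, so solutions exist.
Back-substitute for Bézout coefficients:
  1 = 19 - 6*3
  ... = 60*(-158) + 499*(19)
So 60*(-158) ≡ 1 (mod 499); multiply by 428: a ≡ -67624 (mod 499).
Smallest nonnegative: a = -67624 mod 499 = 240.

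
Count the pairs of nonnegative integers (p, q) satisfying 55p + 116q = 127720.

20

gcd(116, 55) = 1  (116 = 2*55 + 6, 55 = 9*6 + 1, 6 = 6*1).
Back-substituting, 55*(19) + 116*(-9) = 1.
Scale by 127720: one solution is (2426680, -1149480). Reduce p mod 116: (76, 1065).
General: p = 76 + 116t, q = 1065 - 55t.
p ≥ 0 ⇒ t ≥ 0; q ≥ 0 ⇒ t ≤ 19. So t ∈ [0, 19]: 20 solutions.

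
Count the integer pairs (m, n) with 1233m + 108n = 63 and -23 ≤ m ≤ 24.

gcd(1233, 108) = 9  (1233 = 11·108 + 45, 108 = 2·45 + 18, 45 = 2·18 + 9, 18 = 2·9).
Back-substituting, 1233·(5) + 108·(-57) = 9.
Scale by 7: particular solution (35, -399); reduce m mod 12: (11, -125).
General solution: m = 11 + 12t, n = -125 - 137t for integer t.
-23 ≤ 11 + 12t ≤ 24 gives t ∈ [-2, 1], which is 4 values.

4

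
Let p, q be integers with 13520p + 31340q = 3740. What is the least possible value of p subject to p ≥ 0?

gcd(31340, 13520):
  31340 = 2×13520 + 4300
  13520 = 3×4300 + 620
  4300 = 6×620 + 580
  620 = 1×580 + 40
  580 = 14×40 + 20
  40 = 2×20
so gcd(31340, 13520) = 20.
20 divides 3740, so solutions exist.
Back-substitute for Bézout coefficients:
  20 = 580 - 14×40
  ... = 13520×(-758) + 31340×(327)
Scale by 3740/20 = 187: (p₀, q₀) = (-141746, 61149).
General solution: p = -141746 + 1567t, q = 61149 - 676t for integer t.
p ≥ 0: smallest is -141746 mod 1567 = 851 (at t = 91), with q = -367.

851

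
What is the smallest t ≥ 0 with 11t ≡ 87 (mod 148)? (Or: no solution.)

gcd(148, 11) = 1.
1 divides 87, so solutions exist.
By Bézout, 11·(27) + 148·(-2) = 1.
So 11·(27) ≡ 1 (mod 148); multiply by 87: t ≡ 2349 (mod 148).
Smallest nonnegative: t = 2349 mod 148 = 129.

129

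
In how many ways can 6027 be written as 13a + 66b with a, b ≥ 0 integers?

gcd(66, 13):
  66 = 5×13 + 1
  13 = 13×1
so gcd(66, 13) = 1.
Back-substitute for Bézout coefficients:
  1 = 66 - 5×13
  ... = 13×(-5) + 66×(1)
Scale by 6027: one solution is (-30135, 6027). Reduce a mod 66: (27, 86).
General: a = 27 + 66t, b = 86 - 13t.
a ≥ 0 ⇒ t ≥ 0; b ≥ 0 ⇒ t ≤ 6. So t ∈ [0, 6]: 7 solutions.

7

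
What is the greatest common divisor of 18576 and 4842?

gcd(18576, 4842) = 18  (18576 = 3*4842 + 4050, 4842 = 1*4050 + 792, 4050 = 5*792 + 90, 792 = 8*90 + 72, 90 = 1*72 + 18, 72 = 4*18).

18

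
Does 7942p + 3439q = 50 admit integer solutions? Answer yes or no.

no

gcd(7942, 3439) = 19  (7942 = 2·3439 + 1064, 3439 = 3·1064 + 247, 1064 = 4·247 + 76, 247 = 3·76 + 19, 76 = 4·19).
19 does not divide 50 (remainder 12), so no integer solutions.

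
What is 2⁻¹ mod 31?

16

gcd(31, 2) = 1  (31 = 15·2 + 1, 2 = 2·1).
Back-substituting, 2·(-15) + 31·(1) = 1.
So 2·-15 ≡ 1 (mod 31), and -15 mod 31 = 16.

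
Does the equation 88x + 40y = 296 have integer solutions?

yes

gcd(88, 40) = 8  (88 = 2·40 + 8, 40 = 5·8).
8 divides 296, so integer solutions exist.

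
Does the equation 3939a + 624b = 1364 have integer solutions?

gcd(3939, 624) = 39  (3939 = 6·624 + 195, 624 = 3·195 + 39, 195 = 5·39).
39 does not divide 1364 (remainder 38), so no integer solutions.

no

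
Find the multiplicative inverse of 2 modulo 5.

3

gcd(5, 2) = 1.
By Bézout, 2*(-2) + 5*(1) = 1.
So 2*-2 ≡ 1 (mod 5), and -2 mod 5 = 3.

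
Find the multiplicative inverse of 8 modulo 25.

22

gcd(25, 8):
  25 = 3*8 + 1
  8 = 8*1
so gcd(25, 8) = 1.
Back-substitute for Bézout coefficients:
  1 = 25 - 3*8
  ... = 8*(-3) + 25*(1)
So 8*-3 ≡ 1 (mod 25), and -3 mod 25 = 22.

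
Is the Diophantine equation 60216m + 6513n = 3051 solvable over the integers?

gcd(60216, 6513):
  60216 = 9×6513 + 1599
  6513 = 4×1599 + 117
  1599 = 13×117 + 78
  117 = 1×78 + 39
  78 = 2×39
so gcd(60216, 6513) = 39.
39 does not divide 3051 (remainder 9), so no integer solutions.

no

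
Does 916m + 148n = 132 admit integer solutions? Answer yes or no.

yes

gcd(916, 148) = 4  (916 = 6·148 + 28, 148 = 5·28 + 8, 28 = 3·8 + 4, 8 = 2·4).
4 divides 132, so integer solutions exist.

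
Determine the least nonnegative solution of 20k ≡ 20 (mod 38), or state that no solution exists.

1

gcd(38, 20):
  38 = 1·20 + 18
  20 = 1·18 + 2
  18 = 9·2
so gcd(38, 20) = 2.
2 divides 20, so solutions exist.
Back-substitute for Bézout coefficients:
  2 = 20 - 1·18
  ... = 20·(2) + 38·(-1)
So 20·(2) ≡ 2 (mod 38); multiply by 10: k ≡ 20 (mod 19).
Smallest nonnegative: k = 20 mod 19 = 1.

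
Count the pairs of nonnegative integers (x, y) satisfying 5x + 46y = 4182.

gcd(46, 5):
  46 = 9·5 + 1
  5 = 5·1
so gcd(46, 5) = 1.
Back-substitute for Bézout coefficients:
  1 = 46 - 9·5
  ... = 5·(-9) + 46·(1)
Scale by 4182: one solution is (-37638, 4182). Reduce x mod 46: (36, 87).
General: x = 36 + 46t, y = 87 - 5t.
x ≥ 0 ⇒ t ≥ 0; y ≥ 0 ⇒ t ≤ 17. So t ∈ [0, 17]: 18 solutions.

18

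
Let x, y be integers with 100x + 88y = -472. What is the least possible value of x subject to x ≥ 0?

12

gcd(100, 88):
  100 = 1*88 + 12
  88 = 7*12 + 4
  12 = 3*4
so gcd(100, 88) = 4.
4 divides -472, so solutions exist.
Back-substitute for Bézout coefficients:
  4 = 88 - 7*12
  ... = 100*(-7) + 88*(8)
Scale by -472/4 = -118: (x₀, y₀) = (826, -944).
General solution: x = 826 + 22t, y = -944 - 25t for integer t.
x ≥ 0: smallest is 826 mod 22 = 12 (at t = -37), with y = -19.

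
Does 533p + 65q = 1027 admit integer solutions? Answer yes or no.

yes

gcd(533, 65) = 13  (533 = 8×65 + 13, 65 = 5×13).
13 divides 1027, so integer solutions exist.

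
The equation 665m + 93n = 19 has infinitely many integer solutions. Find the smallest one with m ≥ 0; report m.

gcd(665, 93):
  665 = 7×93 + 14
  93 = 6×14 + 9
  14 = 1×9 + 5
  9 = 1×5 + 4
  5 = 1×4 + 1
  4 = 4×1
so gcd(665, 93) = 1.
1 divides 19, so solutions exist.
Back-substitute for Bézout coefficients:
  1 = 5 - 1×4
  ... = 665×(20) + 93×(-143)
Scale by 19/1 = 19: (m₀, n₀) = (380, -2717).
General solution: m = 380 + 93t, n = -2717 - 665t for integer t.
m ≥ 0: smallest is 380 mod 93 = 8 (at t = -4), with n = -57.

8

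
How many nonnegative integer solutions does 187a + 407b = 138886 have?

gcd(407, 187) = 11.
By Bézout, 187*(-13) + 407*(6) = 11.
One solution: (31, 327).
General: a = 31 + 37t, b = 327 - 17t.
a ≥ 0 ⇒ t ≥ 0; b ≥ 0 ⇒ t ≤ 19. So t ∈ [0, 19]: 20 solutions.

20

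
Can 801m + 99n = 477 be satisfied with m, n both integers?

yes

gcd(801, 99):
  801 = 8*99 + 9
  99 = 11*9
so gcd(801, 99) = 9.
9 divides 477, so integer solutions exist.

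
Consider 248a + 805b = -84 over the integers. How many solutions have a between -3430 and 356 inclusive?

4

gcd(805, 248):
  805 = 3×248 + 61
  248 = 4×61 + 4
  61 = 15×4 + 1
  4 = 4×1
so gcd(805, 248) = 1.
Back-substitute for Bézout coefficients:
  1 = 61 - 15×4
  ... = 248×(-198) + 805×(61)
Scale by -84: particular solution (16632, -5124); reduce a mod 805: (532, -164).
General solution: a = 532 + 805t, b = -164 - 248t for integer t.
-3430 ≤ 532 + 805t ≤ 356 gives t ∈ [-4, -1], which is 4 values.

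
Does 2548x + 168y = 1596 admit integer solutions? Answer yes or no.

gcd(2548, 168):
  2548 = 15·168 + 28
  168 = 6·28
so gcd(2548, 168) = 28.
28 divides 1596, so integer solutions exist.

yes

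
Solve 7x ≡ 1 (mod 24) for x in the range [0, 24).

gcd(24, 7):
  24 = 3×7 + 3
  7 = 2×3 + 1
  3 = 3×1
so gcd(24, 7) = 1.
Back-substitute for Bézout coefficients:
  1 = 7 - 2×3
  ... = 7×(7) + 24×(-2)
So 7×7 ≡ 1 (mod 24), and 7 mod 24 = 7.

7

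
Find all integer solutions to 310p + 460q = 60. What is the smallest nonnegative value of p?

gcd(460, 310):
  460 = 1*310 + 150
  310 = 2*150 + 10
  150 = 15*10
so gcd(460, 310) = 10.
10 divides 60, so solutions exist.
Back-substitute for Bézout coefficients:
  10 = 310 - 2*150
  ... = 310*(3) + 460*(-2)
Scale by 60/10 = 6: (p₀, q₀) = (18, -12).
General solution: p = 18 + 46t, q = -12 - 31t for integer t.
p ≥ 0: smallest is 18 mod 46 = 18 (at t = 0), with q = -12.

18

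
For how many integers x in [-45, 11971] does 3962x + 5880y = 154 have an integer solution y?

29

gcd(5880, 3962):
  5880 = 1*3962 + 1918
  3962 = 2*1918 + 126
  1918 = 15*126 + 28
  126 = 4*28 + 14
  28 = 2*14
so gcd(5880, 3962) = 14.
Back-substitute for Bézout coefficients:
  14 = 126 - 4*28
  ... = 3962*(187) + 5880*(-126)
Scale by 11: particular solution (2057, -1386); reduce x mod 420: (377, -254).
General solution: x = 377 + 420t, y = -254 - 283t for integer t.
-45 ≤ 377 + 420t ≤ 11971 gives t ∈ [-1, 27], which is 29 values.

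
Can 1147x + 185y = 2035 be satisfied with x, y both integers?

gcd(1147, 185) = 37  (1147 = 6*185 + 37, 185 = 5*37).
37 divides 2035, so integer solutions exist.

yes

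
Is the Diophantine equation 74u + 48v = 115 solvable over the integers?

no

gcd(74, 48) = 2.
2 does not divide 115 (remainder 1), so no integer solutions.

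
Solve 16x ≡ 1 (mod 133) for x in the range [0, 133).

25

gcd(133, 16) = 1.
By Bézout, 16·(25) + 133·(-3) = 1.
So 16·25 ≡ 1 (mod 133), and 25 mod 133 = 25.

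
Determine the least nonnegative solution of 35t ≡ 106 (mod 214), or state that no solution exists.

gcd(214, 35) = 1  (214 = 6×35 + 4, 35 = 8×4 + 3, 4 = 1×3 + 1, 3 = 3×1).
1 divides 106, so solutions exist.
Back-substituting, 35×(-55) + 214×(9) = 1.
So 35×(-55) ≡ 1 (mod 214); multiply by 106: t ≡ -5830 (mod 214).
Smallest nonnegative: t = -5830 mod 214 = 162.

162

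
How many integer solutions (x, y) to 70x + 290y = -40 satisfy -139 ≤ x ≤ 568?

gcd(290, 70) = 10.
By Bézout, 70×(-4) + 290×(1) = 10.
Particular solution: (16, -4).
General solution: x = 16 + 29t, y = -4 - 7t for integer t.
-139 ≤ 16 + 29t ≤ 568 gives t ∈ [-5, 19], which is 25 values.

25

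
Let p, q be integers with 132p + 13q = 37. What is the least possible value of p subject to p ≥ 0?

gcd(132, 13):
  132 = 10·13 + 2
  13 = 6·2 + 1
  2 = 2·1
so gcd(132, 13) = 1.
1 divides 37, so solutions exist.
Back-substitute for Bézout coefficients:
  1 = 13 - 6·2
  ... = 132·(-6) + 13·(61)
Scale by 37/1 = 37: (p₀, q₀) = (-222, 2257).
General solution: p = -222 + 13t, q = 2257 - 132t for integer t.
p ≥ 0: smallest is -222 mod 13 = 12 (at t = 18), with q = -119.

12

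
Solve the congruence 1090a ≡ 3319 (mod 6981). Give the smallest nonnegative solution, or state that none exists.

778

gcd(6981, 1090):
  6981 = 6·1090 + 441
  1090 = 2·441 + 208
  441 = 2·208 + 25
  208 = 8·25 + 8
  25 = 3·8 + 1
  8 = 8·1
so gcd(6981, 1090) = 1.
1 divides 3319, so solutions exist.
Back-substitute for Bézout coefficients:
  1 = 25 - 3·8
  ... = 1090·(-839) + 6981·(131)
So 1090·(-839) ≡ 1 (mod 6981); multiply by 3319: a ≡ -2784641 (mod 6981).
Smallest nonnegative: a = -2784641 mod 6981 = 778.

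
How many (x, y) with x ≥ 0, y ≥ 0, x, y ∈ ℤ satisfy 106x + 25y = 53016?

gcd(106, 25) = 1.
By Bézout, 106*(-4) + 25*(17) = 1.
One solution: (11, 2074).
General: x = 11 + 25t, y = 2074 - 106t.
x ≥ 0 ⇒ t ≥ 0; y ≥ 0 ⇒ t ≤ 19. So t ∈ [0, 19]: 20 solutions.

20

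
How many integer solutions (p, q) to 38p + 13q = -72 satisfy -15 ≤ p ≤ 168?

gcd(38, 13) = 1  (38 = 2×13 + 12, 13 = 1×12 + 1, 12 = 12×1).
Back-substituting, 38×(-1) + 13×(3) = 1.
Scale by -72: particular solution (72, -216); reduce p mod 13: (7, -26).
General solution: p = 7 + 13t, q = -26 - 38t for integer t.
-15 ≤ 7 + 13t ≤ 168 gives t ∈ [-1, 12], which is 14 values.

14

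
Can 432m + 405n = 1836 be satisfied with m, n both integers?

yes

gcd(432, 405) = 27  (432 = 1*405 + 27, 405 = 15*27).
27 divides 1836, so integer solutions exist.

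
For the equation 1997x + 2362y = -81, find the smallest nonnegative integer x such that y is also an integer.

725

gcd(2362, 1997) = 1.
1 divides -81, so solutions exist.
By Bézout, 1997×(-563) + 2362×(476) = 1.
Scale by -81/1 = -81: (x₀, y₀) = (45603, -38556).
General solution: x = 45603 + 2362t, y = -38556 - 1997t for integer t.
x ≥ 0: smallest is 45603 mod 2362 = 725 (at t = -19), with y = -613.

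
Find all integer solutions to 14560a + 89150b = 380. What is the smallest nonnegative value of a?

gcd(89150, 14560):
  89150 = 6·14560 + 1790
  14560 = 8·1790 + 240
  1790 = 7·240 + 110
  240 = 2·110 + 20
  110 = 5·20 + 10
  20 = 2·10
so gcd(89150, 14560) = 10.
10 divides 380, so solutions exist.
Back-substitute for Bézout coefficients:
  10 = 110 - 5·20
  ... = 14560·(-4084) + 89150·(667)
Scale by 380/10 = 38: (a₀, b₀) = (-155192, 25346).
General solution: a = -155192 + 8915t, b = 25346 - 1456t for integer t.
a ≥ 0: smallest is -155192 mod 8915 = 5278 (at t = 18), with b = -862.

5278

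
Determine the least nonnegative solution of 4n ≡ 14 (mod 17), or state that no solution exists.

12

gcd(17, 4):
  17 = 4×4 + 1
  4 = 4×1
so gcd(17, 4) = 1.
1 divides 14, so solutions exist.
Back-substitute for Bézout coefficients:
  1 = 17 - 4×4
  ... = 4×(-4) + 17×(1)
So 4×(-4) ≡ 1 (mod 17); multiply by 14: n ≡ -56 (mod 17).
Smallest nonnegative: n = -56 mod 17 = 12.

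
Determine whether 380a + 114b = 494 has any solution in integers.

yes

gcd(380, 114) = 38  (380 = 3*114 + 38, 114 = 3*38).
38 divides 494, so integer solutions exist.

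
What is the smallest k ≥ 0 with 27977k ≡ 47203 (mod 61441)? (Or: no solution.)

gcd(61441, 27977):
  61441 = 2·27977 + 5487
  27977 = 5·5487 + 542
  5487 = 10·542 + 67
  542 = 8·67 + 6
  67 = 11·6 + 1
  6 = 6·1
so gcd(61441, 27977) = 1.
1 divides 47203, so solutions exist.
Back-substitute for Bézout coefficients:
  1 = 67 - 11·6
  ... = 27977·(-10089) + 61441·(4594)
So 27977·(-10089) ≡ 1 (mod 61441); multiply by 47203: k ≡ -476231067 (mod 61441).
Smallest nonnegative: k = -476231067 mod 61441 = 59565.

59565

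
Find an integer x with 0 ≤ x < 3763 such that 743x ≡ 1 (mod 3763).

1803

gcd(3763, 743) = 1  (3763 = 5×743 + 48, 743 = 15×48 + 23, 48 = 2×23 + 2, 23 = 11×2 + 1, 2 = 2×1).
Back-substituting, 743×(1803) + 3763×(-356) = 1.
So 743×1803 ≡ 1 (mod 3763), and 1803 mod 3763 = 1803.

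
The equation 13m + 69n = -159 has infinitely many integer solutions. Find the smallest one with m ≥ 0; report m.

9

gcd(69, 13) = 1  (69 = 5*13 + 4, 13 = 3*4 + 1, 4 = 4*1).
1 divides -159, so solutions exist.
Back-substituting, 13*(16) + 69*(-3) = 1.
Scale by -159/1 = -159: (m₀, n₀) = (-2544, 477).
General solution: m = -2544 + 69t, n = 477 - 13t for integer t.
m ≥ 0: smallest is -2544 mod 69 = 9 (at t = 37), with n = -4.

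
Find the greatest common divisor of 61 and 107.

1

gcd(107, 61):
  107 = 1·61 + 46
  61 = 1·46 + 15
  46 = 3·15 + 1
  15 = 15·1
so gcd(107, 61) = 1.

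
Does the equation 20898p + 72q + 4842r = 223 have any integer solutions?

no

gcd(20898, 72) = 18  (20898 = 290·72 + 18, 72 = 4·18).
gcd(18, 4842) = 18.
18 does not divide 223 (remainder 7), so no integer solutions.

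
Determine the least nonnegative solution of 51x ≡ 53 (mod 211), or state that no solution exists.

gcd(211, 51) = 1.
1 divides 53, so solutions exist.
By Bézout, 51·(-91) + 211·(22) = 1.
So 51·(-91) ≡ 1 (mod 211); multiply by 53: x ≡ -4823 (mod 211).
Smallest nonnegative: x = -4823 mod 211 = 30.

30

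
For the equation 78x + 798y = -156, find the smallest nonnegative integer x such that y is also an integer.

gcd(798, 78):
  798 = 10·78 + 18
  78 = 4·18 + 6
  18 = 3·6
so gcd(798, 78) = 6.
6 divides -156, so solutions exist.
Back-substitute for Bézout coefficients:
  6 = 78 - 4·18
  ... = 78·(41) + 798·(-4)
Scale by -156/6 = -26: (x₀, y₀) = (-1066, 104).
General solution: x = -1066 + 133t, y = 104 - 13t for integer t.
x ≥ 0: smallest is -1066 mod 133 = 131 (at t = 9), with y = -13.

131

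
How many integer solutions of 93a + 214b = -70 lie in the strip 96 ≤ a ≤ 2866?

13

gcd(214, 93) = 1  (214 = 2×93 + 28, 93 = 3×28 + 9, 28 = 3×9 + 1, 9 = 9×1).
Back-substituting, 93×(-23) + 214×(10) = 1.
Scale by -70: particular solution (1610, -700); reduce a mod 214: (112, -49).
General solution: a = 112 + 214t, b = -49 - 93t for integer t.
96 ≤ 112 + 214t ≤ 2866 gives t ∈ [0, 12], which is 13 values.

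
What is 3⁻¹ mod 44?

gcd(44, 3) = 1.
By Bézout, 3*(15) + 44*(-1) = 1.
So 3*15 ≡ 1 (mod 44), and 15 mod 44 = 15.

15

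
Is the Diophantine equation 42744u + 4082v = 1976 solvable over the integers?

gcd(42744, 4082) = 26  (42744 = 10×4082 + 1924, 4082 = 2×1924 + 234, 1924 = 8×234 + 52, 234 = 4×52 + 26, 52 = 2×26).
26 divides 1976, so integer solutions exist.

yes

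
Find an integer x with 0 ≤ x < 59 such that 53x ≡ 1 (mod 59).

49

gcd(59, 53) = 1.
By Bézout, 53*(-10) + 59*(9) = 1.
So 53*-10 ≡ 1 (mod 59), and -10 mod 59 = 49.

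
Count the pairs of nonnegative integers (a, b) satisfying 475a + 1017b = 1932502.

4

gcd(1017, 475):
  1017 = 2·475 + 67
  475 = 7·67 + 6
  67 = 11·6 + 1
  6 = 6·1
so gcd(1017, 475) = 1.
Back-substitute for Bézout coefficients:
  1 = 67 - 11·6
  ... = 475·(-167) + 1017·(78)
Scale by 1932502: one solution is (-322727834, 150735156). Reduce a mod 1017: (844, 1506).
General: a = 844 + 1017t, b = 1506 - 475t.
a ≥ 0 ⇒ t ≥ 0; b ≥ 0 ⇒ t ≤ 3. So t ∈ [0, 3]: 4 solutions.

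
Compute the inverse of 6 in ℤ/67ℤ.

gcd(67, 6) = 1  (67 = 11*6 + 1, 6 = 6*1).
Back-substituting, 6*(-11) + 67*(1) = 1.
So 6*-11 ≡ 1 (mod 67), and -11 mod 67 = 56.

56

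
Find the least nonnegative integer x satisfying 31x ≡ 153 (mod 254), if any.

gcd(254, 31) = 1.
1 divides 153, so solutions exist.
By Bézout, 31×(41) + 254×(-5) = 1.
So 31×(41) ≡ 1 (mod 254); multiply by 153: x ≡ 6273 (mod 254).
Smallest nonnegative: x = 6273 mod 254 = 177.

177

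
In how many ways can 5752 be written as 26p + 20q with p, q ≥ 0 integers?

22

gcd(26, 20) = 2.
By Bézout, 26·(-3) + 20·(4) = 2.
One solution: (2, 285).
General: p = 2 + 10t, q = 285 - 13t.
p ≥ 0 ⇒ t ≥ 0; q ≥ 0 ⇒ t ≤ 21. So t ∈ [0, 21]: 22 solutions.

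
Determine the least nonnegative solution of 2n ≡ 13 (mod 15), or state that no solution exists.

14

gcd(15, 2):
  15 = 7×2 + 1
  2 = 2×1
so gcd(15, 2) = 1.
1 divides 13, so solutions exist.
Back-substitute for Bézout coefficients:
  1 = 15 - 7×2
  ... = 2×(-7) + 15×(1)
So 2×(-7) ≡ 1 (mod 15); multiply by 13: n ≡ -91 (mod 15).
Smallest nonnegative: n = -91 mod 15 = 14.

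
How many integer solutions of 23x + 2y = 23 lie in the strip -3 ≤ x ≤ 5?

5

gcd(23, 2) = 1.
By Bézout, 23·(1) + 2·(-11) = 1.
Particular solution: (1, 0).
General solution: x = 1 + 2t, y = 0 - 23t for integer t.
-3 ≤ 1 + 2t ≤ 5 gives t ∈ [-2, 2], which is 5 values.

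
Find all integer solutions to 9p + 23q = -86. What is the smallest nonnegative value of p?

gcd(23, 9) = 1  (23 = 2*9 + 5, 9 = 1*5 + 4, 5 = 1*4 + 1, 4 = 4*1).
1 divides -86, so solutions exist.
Back-substituting, 9*(-5) + 23*(2) = 1.
Scale by -86/1 = -86: (p₀, q₀) = (430, -172).
General solution: p = 430 + 23t, q = -172 - 9t for integer t.
p ≥ 0: smallest is 430 mod 23 = 16 (at t = -18), with q = -10.

16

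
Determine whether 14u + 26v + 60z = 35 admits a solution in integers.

no

gcd(26, 14) = 2.
gcd(2, 60) = 2.
2 does not divide 35 (remainder 1), so no integer solutions.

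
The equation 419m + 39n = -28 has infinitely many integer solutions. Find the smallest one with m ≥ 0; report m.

34

gcd(419, 39) = 1  (419 = 10×39 + 29, 39 = 1×29 + 10, 29 = 2×10 + 9, 10 = 1×9 + 1, 9 = 9×1).
1 divides -28, so solutions exist.
Back-substituting, 419×(-4) + 39×(43) = 1.
Scale by -28/1 = -28: (m₀, n₀) = (112, -1204).
General solution: m = 112 + 39t, n = -1204 - 419t for integer t.
m ≥ 0: smallest is 112 mod 39 = 34 (at t = -2), with n = -366.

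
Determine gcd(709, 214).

1

gcd(709, 214):
  709 = 3·214 + 67
  214 = 3·67 + 13
  67 = 5·13 + 2
  13 = 6·2 + 1
  2 = 2·1
so gcd(709, 214) = 1.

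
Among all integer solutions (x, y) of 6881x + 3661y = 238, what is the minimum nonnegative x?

207

gcd(6881, 3661) = 7.
7 divides 238, so solutions exist.
By Bézout, 6881×(83) + 3661×(-156) = 7.
Scale by 238/7 = 34: (x₀, y₀) = (2822, -5304).
General solution: x = 2822 + 523t, y = -5304 - 983t for integer t.
x ≥ 0: smallest is 2822 mod 523 = 207 (at t = -5), with y = -389.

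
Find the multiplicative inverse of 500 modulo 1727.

1164

gcd(1727, 500) = 1.
By Bézout, 500*(-563) + 1727*(163) = 1.
So 500*-563 ≡ 1 (mod 1727), and -563 mod 1727 = 1164.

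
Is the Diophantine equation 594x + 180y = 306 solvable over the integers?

gcd(594, 180) = 18.
18 divides 306, so integer solutions exist.

yes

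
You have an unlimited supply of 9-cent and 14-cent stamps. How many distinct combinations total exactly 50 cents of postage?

Need nonnegative integers with 9j + 14k = 50.
gcd(9, 14) = 1, and 9·(-3) + 14·(2) = 1.
So (j₀, k₀) = (-150, 100); general j = -150 + 14t, k = 100 - 9t.
j ≥ 0 ⇒ t ≥ 11; k ≥ 0 ⇒ t ≤ 11. That's 1 value of t.

1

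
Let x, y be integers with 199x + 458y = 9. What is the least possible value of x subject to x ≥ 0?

gcd(458, 199) = 1  (458 = 2*199 + 60, 199 = 3*60 + 19, 60 = 3*19 + 3, 19 = 6*3 + 1, 3 = 3*1).
1 divides 9, so solutions exist.
Back-substituting, 199*(145) + 458*(-63) = 1.
Scale by 9/1 = 9: (x₀, y₀) = (1305, -567).
General solution: x = 1305 + 458t, y = -567 - 199t for integer t.
x ≥ 0: smallest is 1305 mod 458 = 389 (at t = -2), with y = -169.

389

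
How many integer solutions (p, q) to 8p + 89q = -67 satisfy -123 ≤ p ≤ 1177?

14

gcd(89, 8) = 1  (89 = 11*8 + 1, 8 = 8*1).
Back-substituting, 8*(-11) + 89*(1) = 1.
Scale by -67: particular solution (737, -67); reduce p mod 89: (25, -3).
General solution: p = 25 + 89t, q = -3 - 8t for integer t.
-123 ≤ 25 + 89t ≤ 1177 gives t ∈ [-1, 12], which is 14 values.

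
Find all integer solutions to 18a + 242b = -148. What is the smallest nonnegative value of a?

gcd(242, 18):
  242 = 13*18 + 8
  18 = 2*8 + 2
  8 = 4*2
so gcd(242, 18) = 2.
2 divides -148, so solutions exist.
Back-substitute for Bézout coefficients:
  2 = 18 - 2*8
  ... = 18*(27) + 242*(-2)
Scale by -148/2 = -74: (a₀, b₀) = (-1998, 148).
General solution: a = -1998 + 121t, b = 148 - 9t for integer t.
a ≥ 0: smallest is -1998 mod 121 = 59 (at t = 17), with b = -5.

59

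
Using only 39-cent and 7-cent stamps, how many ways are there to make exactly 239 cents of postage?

1

Need nonnegative integers with 39j + 7k = 239.
gcd(39, 7) = 1, and 39·(2) + 7·(-11) = 1.
So (j₀, k₀) = (478, -2629); general j = 478 + 7t, k = -2629 - 39t.
j ≥ 0 ⇒ t ≥ -68; k ≥ 0 ⇒ t ≤ -68. That's 1 value of t.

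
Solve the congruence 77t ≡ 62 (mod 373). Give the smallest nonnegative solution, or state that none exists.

gcd(373, 77):
  373 = 4×77 + 65
  77 = 1×65 + 12
  65 = 5×12 + 5
  12 = 2×5 + 2
  5 = 2×2 + 1
  2 = 2×1
so gcd(373, 77) = 1.
1 divides 62, so solutions exist.
Back-substitute for Bézout coefficients:
  1 = 5 - 2×2
  ... = 77×(-155) + 373×(32)
So 77×(-155) ≡ 1 (mod 373); multiply by 62: t ≡ -9610 (mod 373).
Smallest nonnegative: t = -9610 mod 373 = 88.

88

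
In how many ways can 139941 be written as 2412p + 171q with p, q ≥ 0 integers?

gcd(2412, 171) = 9.
By Bézout, 2412*(-9) + 171*(127) = 9.
One solution: (13, 635).
General: p = 13 + 19t, q = 635 - 268t.
p ≥ 0 ⇒ t ≥ 0; q ≥ 0 ⇒ t ≤ 2. So t ∈ [0, 2]: 3 solutions.

3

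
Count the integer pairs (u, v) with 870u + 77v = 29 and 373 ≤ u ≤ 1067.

gcd(870, 77) = 1  (870 = 11×77 + 23, 77 = 3×23 + 8, 23 = 2×8 + 7, 8 = 1×7 + 1, 7 = 7×1).
Back-substituting, 870×(-10) + 77×(113) = 1.
Scale by 29: particular solution (-290, 3277); reduce u mod 77: (18, -203).
General solution: u = 18 + 77t, v = -203 - 870t for integer t.
373 ≤ 18 + 77t ≤ 1067 gives t ∈ [5, 13], which is 9 values.

9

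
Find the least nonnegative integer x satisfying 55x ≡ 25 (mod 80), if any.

gcd(80, 55) = 5  (80 = 1*55 + 25, 55 = 2*25 + 5, 25 = 5*5).
5 divides 25, so solutions exist.
Back-substituting, 55*(3) + 80*(-2) = 5.
So 55*(3) ≡ 5 (mod 80); multiply by 5: x ≡ 15 (mod 16).
Smallest nonnegative: x = 15 mod 16 = 15.

15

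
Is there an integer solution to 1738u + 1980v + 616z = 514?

no

gcd(1980, 1738) = 22.
gcd(22, 616) = 22.
22 does not divide 514 (remainder 8), so no integer solutions.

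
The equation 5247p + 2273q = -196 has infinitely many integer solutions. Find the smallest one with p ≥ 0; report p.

gcd(5247, 2273):
  5247 = 2*2273 + 701
  2273 = 3*701 + 170
  701 = 4*170 + 21
  170 = 8*21 + 2
  21 = 10*2 + 1
  2 = 2*1
so gcd(5247, 2273) = 1.
1 divides -196, so solutions exist.
Back-substitute for Bézout coefficients:
  1 = 21 - 10*2
  ... = 5247*(1083) + 2273*(-2500)
Scale by -196/1 = -196: (p₀, q₀) = (-212268, 490000).
General solution: p = -212268 + 2273t, q = 490000 - 5247t for integer t.
p ≥ 0: smallest is -212268 mod 2273 = 1394 (at t = 94), with q = -3218.

1394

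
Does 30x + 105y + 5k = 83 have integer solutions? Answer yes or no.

no

gcd(105, 30) = 15  (105 = 3*30 + 15, 30 = 2*15).
gcd(15, 5) = 5.
5 does not divide 83 (remainder 3), so no integer solutions.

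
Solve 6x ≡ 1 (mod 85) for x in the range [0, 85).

gcd(85, 6) = 1  (85 = 14×6 + 1, 6 = 6×1).
Back-substituting, 6×(-14) + 85×(1) = 1.
So 6×-14 ≡ 1 (mod 85), and -14 mod 85 = 71.

71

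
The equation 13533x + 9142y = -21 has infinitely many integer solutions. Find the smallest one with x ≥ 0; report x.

gcd(13533, 9142) = 1.
1 divides -21, so solutions exist.
By Bézout, 13533*(1803) + 9142*(-2669) = 1.
Scale by -21/1 = -21: (x₀, y₀) = (-37863, 56049).
General solution: x = -37863 + 9142t, y = 56049 - 13533t for integer t.
x ≥ 0: smallest is -37863 mod 9142 = 7847 (at t = 5), with y = -11616.

7847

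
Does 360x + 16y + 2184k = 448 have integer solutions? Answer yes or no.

yes

gcd(360, 16) = 8  (360 = 22·16 + 8, 16 = 2·8).
gcd(8, 2184) = 8.
8 divides 448, so integer solutions exist.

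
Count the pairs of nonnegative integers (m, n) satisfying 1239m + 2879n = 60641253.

gcd(2879, 1239) = 1  (2879 = 2*1239 + 401, 1239 = 3*401 + 36, 401 = 11*36 + 5, 36 = 7*5 + 1, 5 = 5*1).
Back-substituting, 1239*(560) + 2879*(-241) = 1.
Scale by 60641253: one solution is (33959101680, -14614541973). Reduce m mod 2879: (1130, 20577).
General: m = 1130 + 2879t, n = 20577 - 1239t.
m ≥ 0 ⇒ t ≥ 0; n ≥ 0 ⇒ t ≤ 16. So t ∈ [0, 16]: 17 solutions.

17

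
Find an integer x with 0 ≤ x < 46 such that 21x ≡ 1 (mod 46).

11

gcd(46, 21):
  46 = 2×21 + 4
  21 = 5×4 + 1
  4 = 4×1
so gcd(46, 21) = 1.
Back-substitute for Bézout coefficients:
  1 = 21 - 5×4
  ... = 21×(11) + 46×(-5)
So 21×11 ≡ 1 (mod 46), and 11 mod 46 = 11.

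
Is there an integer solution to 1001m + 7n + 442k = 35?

yes

gcd(1001, 7):
  1001 = 143·7
so gcd(1001, 7) = 7.
gcd(7, 442) = 1.
1 divides 35, so integer solutions exist.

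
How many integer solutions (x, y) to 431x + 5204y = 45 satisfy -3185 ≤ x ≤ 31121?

6

gcd(5204, 431):
  5204 = 12·431 + 32
  431 = 13·32 + 15
  32 = 2·15 + 2
  15 = 7·2 + 1
  2 = 2·1
so gcd(5204, 431) = 1.
Back-substitute for Bézout coefficients:
  1 = 15 - 7·2
  ... = 431·(2439) + 5204·(-202)
Scale by 45: particular solution (109755, -9090); reduce x mod 5204: (471, -39).
General solution: x = 471 + 5204t, y = -39 - 431t for integer t.
-3185 ≤ 471 + 5204t ≤ 31121 gives t ∈ [0, 5], which is 6 values.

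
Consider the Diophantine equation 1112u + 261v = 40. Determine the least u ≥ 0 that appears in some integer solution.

gcd(1112, 261) = 1.
1 divides 40, so solutions exist.
By Bézout, 1112·(119) + 261·(-507) = 1.
Scale by 40/1 = 40: (u₀, v₀) = (4760, -20280).
General solution: u = 4760 + 261t, v = -20280 - 1112t for integer t.
u ≥ 0: smallest is 4760 mod 261 = 62 (at t = -18), with v = -264.

62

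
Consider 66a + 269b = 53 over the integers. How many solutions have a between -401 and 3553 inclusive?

14

gcd(269, 66) = 1  (269 = 4·66 + 5, 66 = 13·5 + 1, 5 = 5·1).
Back-substituting, 66·(53) + 269·(-13) = 1.
Scale by 53: particular solution (2809, -689); reduce a mod 269: (119, -29).
General solution: a = 119 + 269t, b = -29 - 66t for integer t.
-401 ≤ 119 + 269t ≤ 3553 gives t ∈ [-1, 12], which is 14 values.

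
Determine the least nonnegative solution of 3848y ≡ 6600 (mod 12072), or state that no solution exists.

717

gcd(12072, 3848):
  12072 = 3*3848 + 528
  3848 = 7*528 + 152
  528 = 3*152 + 72
  152 = 2*72 + 8
  72 = 9*8
so gcd(12072, 3848) = 8.
8 divides 6600, so solutions exist.
Back-substitute for Bézout coefficients:
  8 = 152 - 2*72
  ... = 3848*(160) + 12072*(-51)
So 3848*(160) ≡ 8 (mod 12072); multiply by 825: y ≡ 132000 (mod 1509).
Smallest nonnegative: y = 132000 mod 1509 = 717.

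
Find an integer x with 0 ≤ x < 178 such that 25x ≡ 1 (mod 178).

57

gcd(178, 25):
  178 = 7*25 + 3
  25 = 8*3 + 1
  3 = 3*1
so gcd(178, 25) = 1.
Back-substitute for Bézout coefficients:
  1 = 25 - 8*3
  ... = 25*(57) + 178*(-8)
So 25*57 ≡ 1 (mod 178), and 57 mod 178 = 57.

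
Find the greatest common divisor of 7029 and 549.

9

gcd(7029, 549) = 9  (7029 = 12·549 + 441, 549 = 1·441 + 108, 441 = 4·108 + 9, 108 = 12·9).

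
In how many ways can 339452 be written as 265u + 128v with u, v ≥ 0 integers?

gcd(265, 128):
  265 = 2×128 + 9
  128 = 14×9 + 2
  9 = 4×2 + 1
  2 = 2×1
so gcd(265, 128) = 1.
Back-substitute for Bézout coefficients:
  1 = 9 - 4×2
  ... = 265×(57) + 128×(-118)
Scale by 339452: one solution is (19348764, -40055336). Reduce u mod 128: (28, 2594).
General: u = 28 + 128t, v = 2594 - 265t.
u ≥ 0 ⇒ t ≥ 0; v ≥ 0 ⇒ t ≤ 9. So t ∈ [0, 9]: 10 solutions.

10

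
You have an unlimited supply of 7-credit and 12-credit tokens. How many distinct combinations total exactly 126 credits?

2

Need nonnegative integers with 7j + 12k = 126.
gcd(7, 12) = 1, and 7·(-5) + 12·(3) = 1.
So (j₀, k₀) = (-630, 378); general j = -630 + 12t, k = 378 - 7t.
j ≥ 0 ⇒ t ≥ 53; k ≥ 0 ⇒ t ≤ 54. That's 2 values of t.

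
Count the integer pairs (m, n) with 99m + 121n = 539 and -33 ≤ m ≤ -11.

gcd(121, 99) = 11.
By Bézout, 99·(5) + 121·(-4) = 11.
Particular solution: (3, 2).
General solution: m = 3 + 11t, n = 2 - 9t for integer t.
-33 ≤ 3 + 11t ≤ -11 gives t ∈ [-3, -2], which is 2 values.

2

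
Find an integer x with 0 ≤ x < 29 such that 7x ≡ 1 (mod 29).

25

gcd(29, 7) = 1  (29 = 4×7 + 1, 7 = 7×1).
Back-substituting, 7×(-4) + 29×(1) = 1.
So 7×-4 ≡ 1 (mod 29), and -4 mod 29 = 25.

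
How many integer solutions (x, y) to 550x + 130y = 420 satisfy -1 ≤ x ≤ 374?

29

gcd(550, 130) = 10.
By Bézout, 550*(-4) + 130*(17) = 10.
Particular solution: (1, -1).
General solution: x = 1 + 13t, y = -1 - 55t for integer t.
-1 ≤ 1 + 13t ≤ 374 gives t ∈ [0, 28], which is 29 values.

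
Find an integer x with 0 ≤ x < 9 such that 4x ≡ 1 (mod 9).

gcd(9, 4) = 1  (9 = 2×4 + 1, 4 = 4×1).
Back-substituting, 4×(-2) + 9×(1) = 1.
So 4×-2 ≡ 1 (mod 9), and -2 mod 9 = 7.

7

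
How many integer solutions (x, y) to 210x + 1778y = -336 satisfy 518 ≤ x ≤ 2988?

19

gcd(1778, 210):
  1778 = 8*210 + 98
  210 = 2*98 + 14
  98 = 7*14
so gcd(1778, 210) = 14.
Back-substitute for Bézout coefficients:
  14 = 210 - 2*98
  ... = 210*(17) + 1778*(-2)
Scale by -24: particular solution (-408, 48); reduce x mod 127: (100, -12).
General solution: x = 100 + 127t, y = -12 - 15t for integer t.
518 ≤ 100 + 127t ≤ 2988 gives t ∈ [4, 22], which is 19 values.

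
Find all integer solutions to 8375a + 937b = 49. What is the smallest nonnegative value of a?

920

gcd(8375, 937) = 1  (8375 = 8×937 + 879, 937 = 1×879 + 58, 879 = 15×58 + 9, 58 = 6×9 + 4, 9 = 2×4 + 1, 4 = 4×1).
1 divides 49, so solutions exist.
Back-substituting, 8375×(210) + 937×(-1877) = 1.
Scale by 49/1 = 49: (a₀, b₀) = (10290, -91973).
General solution: a = 10290 + 937t, b = -91973 - 8375t for integer t.
a ≥ 0: smallest is 10290 mod 937 = 920 (at t = -10), with b = -8223.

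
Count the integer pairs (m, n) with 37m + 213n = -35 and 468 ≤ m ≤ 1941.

7

gcd(213, 37) = 1  (213 = 5·37 + 28, 37 = 1·28 + 9, 28 = 3·9 + 1, 9 = 9·1).
Back-substituting, 37·(-23) + 213·(4) = 1.
Scale by -35: particular solution (805, -140); reduce m mod 213: (166, -29).
General solution: m = 166 + 213t, n = -29 - 37t for integer t.
468 ≤ 166 + 213t ≤ 1941 gives t ∈ [2, 8], which is 7 values.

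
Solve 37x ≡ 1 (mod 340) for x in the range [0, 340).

193

gcd(340, 37):
  340 = 9·37 + 7
  37 = 5·7 + 2
  7 = 3·2 + 1
  2 = 2·1
so gcd(340, 37) = 1.
Back-substitute for Bézout coefficients:
  1 = 7 - 3·2
  ... = 37·(-147) + 340·(16)
So 37·-147 ≡ 1 (mod 340), and -147 mod 340 = 193.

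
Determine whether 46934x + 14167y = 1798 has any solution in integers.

gcd(46934, 14167) = 31  (46934 = 3·14167 + 4433, 14167 = 3·4433 + 868, 4433 = 5·868 + 93, 868 = 9·93 + 31, 93 = 3·31).
31 divides 1798, so integer solutions exist.

yes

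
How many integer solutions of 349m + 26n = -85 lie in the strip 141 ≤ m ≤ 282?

gcd(349, 26) = 1.
By Bézout, 349×(-7) + 26×(94) = 1.
Particular solution: (23, -312).
General solution: m = 23 + 26t, n = -312 - 349t for integer t.
141 ≤ 23 + 26t ≤ 282 gives t ∈ [5, 9], which is 5 values.

5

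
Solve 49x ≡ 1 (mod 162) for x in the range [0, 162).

43

gcd(162, 49) = 1.
By Bézout, 49×(43) + 162×(-13) = 1.
So 49×43 ≡ 1 (mod 162), and 43 mod 162 = 43.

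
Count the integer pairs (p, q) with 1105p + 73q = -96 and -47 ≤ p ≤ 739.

11

gcd(1105, 73):
  1105 = 15×73 + 10
  73 = 7×10 + 3
  10 = 3×3 + 1
  3 = 3×1
so gcd(1105, 73) = 1.
Back-substitute for Bézout coefficients:
  1 = 10 - 3×3
  ... = 1105×(22) + 73×(-333)
Scale by -96: particular solution (-2112, 31968); reduce p mod 73: (5, -77).
General solution: p = 5 + 73t, q = -77 - 1105t for integer t.
-47 ≤ 5 + 73t ≤ 739 gives t ∈ [0, 10], which is 11 values.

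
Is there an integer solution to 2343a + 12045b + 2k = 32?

gcd(12045, 2343) = 33  (12045 = 5×2343 + 330, 2343 = 7×330 + 33, 330 = 10×33).
gcd(33, 2) = 1.
1 divides 32, so integer solutions exist.

yes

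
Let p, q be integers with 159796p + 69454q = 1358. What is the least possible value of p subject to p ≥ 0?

gcd(159796, 69454) = 14.
14 divides 1358, so solutions exist.
By Bézout, 159796×(1207) + 69454×(-2777) = 14.
Scale by 1358/14 = 97: (p₀, q₀) = (117079, -269369).
General solution: p = 117079 + 4961t, q = -269369 - 11414t for integer t.
p ≥ 0: smallest is 117079 mod 4961 = 2976 (at t = -23), with q = -6847.

2976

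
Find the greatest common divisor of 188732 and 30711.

29

gcd(188732, 30711):
  188732 = 6×30711 + 4466
  30711 = 6×4466 + 3915
  4466 = 1×3915 + 551
  3915 = 7×551 + 58
  551 = 9×58 + 29
  58 = 2×29
so gcd(188732, 30711) = 29.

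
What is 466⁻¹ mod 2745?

gcd(2745, 466) = 1.
By Bézout, 466·(-1184) + 2745·(201) = 1.
So 466·-1184 ≡ 1 (mod 2745), and -1184 mod 2745 = 1561.

1561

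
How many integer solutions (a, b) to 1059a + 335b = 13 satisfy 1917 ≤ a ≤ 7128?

gcd(1059, 335) = 1  (1059 = 3·335 + 54, 335 = 6·54 + 11, 54 = 4·11 + 10, 11 = 1·10 + 1, 10 = 10·1).
Back-substituting, 1059·(-31) + 335·(98) = 1.
Scale by 13: particular solution (-403, 1274); reduce a mod 335: (267, -844).
General solution: a = 267 + 335t, b = -844 - 1059t for integer t.
1917 ≤ 267 + 335t ≤ 7128 gives t ∈ [5, 20], which is 16 values.

16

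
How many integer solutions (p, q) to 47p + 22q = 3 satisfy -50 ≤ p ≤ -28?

1

gcd(47, 22):
  47 = 2*22 + 3
  22 = 7*3 + 1
  3 = 3*1
so gcd(47, 22) = 1.
Back-substitute for Bézout coefficients:
  1 = 22 - 7*3
  ... = 47*(-7) + 22*(15)
Scale by 3: particular solution (-21, 45); reduce p mod 22: (1, -2).
General solution: p = 1 + 22t, q = -2 - 47t for integer t.
-50 ≤ 1 + 22t ≤ -28 gives t ∈ [-2, -2], which is 1 value.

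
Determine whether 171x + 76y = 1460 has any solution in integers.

gcd(171, 76) = 19  (171 = 2*76 + 19, 76 = 4*19).
19 does not divide 1460 (remainder 16), so no integer solutions.

no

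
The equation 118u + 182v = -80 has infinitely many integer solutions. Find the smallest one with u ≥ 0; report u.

24

gcd(182, 118) = 2.
2 divides -80, so solutions exist.
By Bézout, 118×(-37) + 182×(24) = 2.
Scale by -80/2 = -40: (u₀, v₀) = (1480, -960).
General solution: u = 1480 + 91t, v = -960 - 59t for integer t.
u ≥ 0: smallest is 1480 mod 91 = 24 (at t = -16), with v = -16.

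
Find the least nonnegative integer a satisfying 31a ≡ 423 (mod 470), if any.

gcd(470, 31) = 1.
1 divides 423, so solutions exist.
By Bézout, 31*(91) + 470*(-6) = 1.
So 31*(91) ≡ 1 (mod 470); multiply by 423: a ≡ 38493 (mod 470).
Smallest nonnegative: a = 38493 mod 470 = 423.

423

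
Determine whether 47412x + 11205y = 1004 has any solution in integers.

gcd(47412, 11205) = 27  (47412 = 4*11205 + 2592, 11205 = 4*2592 + 837, 2592 = 3*837 + 81, 837 = 10*81 + 27, 81 = 3*27).
27 does not divide 1004 (remainder 5), so no integer solutions.

no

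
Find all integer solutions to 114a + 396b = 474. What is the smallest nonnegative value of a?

25

gcd(396, 114):
  396 = 3*114 + 54
  114 = 2*54 + 6
  54 = 9*6
so gcd(396, 114) = 6.
6 divides 474, so solutions exist.
Back-substitute for Bézout coefficients:
  6 = 114 - 2*54
  ... = 114*(7) + 396*(-2)
Scale by 474/6 = 79: (a₀, b₀) = (553, -158).
General solution: a = 553 + 66t, b = -158 - 19t for integer t.
a ≥ 0: smallest is 553 mod 66 = 25 (at t = -8), with b = -6.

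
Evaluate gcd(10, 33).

gcd(33, 10):
  33 = 3×10 + 3
  10 = 3×3 + 1
  3 = 3×1
so gcd(33, 10) = 1.

1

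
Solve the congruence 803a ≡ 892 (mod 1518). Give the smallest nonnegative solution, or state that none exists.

no solution

gcd(1518, 803):
  1518 = 1*803 + 715
  803 = 1*715 + 88
  715 = 8*88 + 11
  88 = 8*11
so gcd(1518, 803) = 11.
11 does not divide 892, so the congruence has no solution.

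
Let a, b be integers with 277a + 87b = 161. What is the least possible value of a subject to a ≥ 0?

gcd(277, 87):
  277 = 3·87 + 16
  87 = 5·16 + 7
  16 = 2·7 + 2
  7 = 3·2 + 1
  2 = 2·1
so gcd(277, 87) = 1.
1 divides 161, so solutions exist.
Back-substitute for Bézout coefficients:
  1 = 7 - 3·2
  ... = 277·(-38) + 87·(121)
Scale by 161/1 = 161: (a₀, b₀) = (-6118, 19481).
General solution: a = -6118 + 87t, b = 19481 - 277t for integer t.
a ≥ 0: smallest is -6118 mod 87 = 59 (at t = 71), with b = -186.

59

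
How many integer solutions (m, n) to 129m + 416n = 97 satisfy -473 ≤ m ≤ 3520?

gcd(416, 129) = 1.
By Bézout, 129×(129) + 416×(-40) = 1.
Particular solution: (33, -10).
General solution: m = 33 + 416t, n = -10 - 129t for integer t.
-473 ≤ 33 + 416t ≤ 3520 gives t ∈ [-1, 8], which is 10 values.

10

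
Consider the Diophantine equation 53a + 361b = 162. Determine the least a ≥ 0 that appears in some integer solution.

gcd(361, 53) = 1.
1 divides 162, so solutions exist.
By Bézout, 53×(109) + 361×(-16) = 1.
Scale by 162/1 = 162: (a₀, b₀) = (17658, -2592).
General solution: a = 17658 + 361t, b = -2592 - 53t for integer t.
a ≥ 0: smallest is 17658 mod 361 = 330 (at t = -48), with b = -48.

330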